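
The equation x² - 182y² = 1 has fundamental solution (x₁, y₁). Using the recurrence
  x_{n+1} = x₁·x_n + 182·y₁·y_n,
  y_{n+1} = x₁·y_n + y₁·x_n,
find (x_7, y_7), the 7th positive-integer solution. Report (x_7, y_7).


Step 1: Find the fundamental solution (x₁, y₁) of x² - 182y² = 1.
  Expand √182 as a continued fraction. a₀ = ⌊√182⌋ = 13; iterate m_{k+1} = d_k·a_k − m_k, d_{k+1} = (182 − m_{k+1}²)/d_k, a_{k+1} = ⌊(a₀ + m_{k+1})/d_{k+1}⌋ (starting m₀ = 0, d₀ = 1), with convergents p_k = a_k·p_{k-1} + p_{k-2}, q_k = a_k·q_{k-1} + q_{k-2} (p₋₁ = 1, q₋₁ = 0):
  k = 0: a₀ = 13; p₀/q₀ = 13/1; p₀² − 182·q₀² = 169 − 182 = -13.
  k = 1: m = 13, d = 13, a = ⌊(13 + 13)/13⌋ = 2; p/q = (2·13 + 1)/(2·1 + 0) = 27/2; p² − 182·q² = 729 − 728 = 1.
  The first convergent with p² − 182·q² = 1 gives the fundamental solution (x₁, y₁) = (27, 2).
Step 2: Apply the recurrence (x_{n+1}, y_{n+1}) = (x₁x_n + 182y₁y_n, x₁y_n + y₁x_n) repeatedly.
  From (x_1, y_1) = (27, 2): x_2 = 27·27 + 182·2·2 = 1457; y_2 = 27·2 + 2·27 = 108.
  From (x_2, y_2) = (1457, 108): x_3 = 27·1457 + 182·2·108 = 78651; y_3 = 27·108 + 2·1457 = 5830.
  From (x_3, y_3) = (78651, 5830): x_4 = 27·78651 + 182·2·5830 = 4245697; y_4 = 27·5830 + 2·78651 = 314712.
  From (x_4, y_4) = (4245697, 314712): x_5 = 27·4245697 + 182·2·314712 = 229188987; y_5 = 27·314712 + 2·4245697 = 16988618.
  From (x_5, y_5) = (229188987, 16988618): x_6 = 27·229188987 + 182·2·16988618 = 12371959601; y_6 = 27·16988618 + 2·229188987 = 917070660.
  From (x_6, y_6) = (12371959601, 917070660): x_7 = 27·12371959601 + 182·2·917070660 = 667856629467; y_7 = 27·917070660 + 2·12371959601 = 49504827022.
Step 3: Verify x_7² - 182·y_7² = 446032477523021732704089 - 446032477523021732704088 = 1 (should be 1). ✓

(x_1, y_1) = (27, 2); (x_7, y_7) = (667856629467, 49504827022).


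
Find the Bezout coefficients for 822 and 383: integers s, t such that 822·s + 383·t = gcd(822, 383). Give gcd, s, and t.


Euclidean algorithm on (822, 383) — divide until remainder is 0:
  822 = 2 · 383 + 56
  383 = 6 · 56 + 47
  56 = 1 · 47 + 9
  47 = 5 · 9 + 2
  9 = 4 · 2 + 1
  2 = 2 · 1 + 0
gcd(822, 383) = 1.
Track Bezout coefficients alongside the remainders: start with r₀ = 822 = a·1 + b·0 (s = 1, t = 0) and r₁ = 383 = a·0 + b·1 (s = 0, t = 1); each new remainder r_{k+1} = r_{k-1} − q_k·r_k inherits s_{k+1} = s_{k-1} − q_k·s_k, t_{k+1} = t_{k-1} − q_k·t_k, so r_k = a·s_k + b·t_k at every step:
  q = 2: r = 56, s = 1 − 2·0 = 1, t = 0 − 2·1 = -2  (check: 822·1 + 383·(-2) = 56)
  q = 6: r = 47, s = 0 − 6·1 = -6, t = 1 − 6·(-2) = 13  (check: 822·(-6) + 383·13 = 47)
  q = 1: r = 9, s = 1 − 1·(-6) = 7, t = -2 − 1·13 = -15  (check: 822·7 + 383·(-15) = 9)
  q = 5: r = 2, s = -6 − 5·7 = -41, t = 13 − 5·(-15) = 88  (check: 822·(-41) + 383·88 = 2)
  q = 4: r = 1, s = 7 − 4·(-41) = 171, t = -15 − 4·88 = -367  (check: 822·171 + 383·(-367) = 1)
The row with r = 1 (the gcd) gives the Bezout coefficients s = 171, t = -367.
Result: 822 · (171) + 383 · (-367) = 1.

gcd(822, 383) = 1; s = 171, t = -367 (check: 822·171 + 383·(-367) = 1).


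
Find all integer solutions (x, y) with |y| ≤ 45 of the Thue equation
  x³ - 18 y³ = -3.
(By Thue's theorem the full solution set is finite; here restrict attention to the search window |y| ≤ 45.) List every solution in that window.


The equation is x³ - 18y³ = -3. For fixed y, x³ = 18·y³ − 3, so a solution requires the RHS to be a perfect cube.
Strategy: iterate y from -45 to 45, compute RHS = 18·y³ − 3, and check whether it is a (positive or negative) perfect cube.
Check small values of y:
  y = 0: RHS = -3 is not a perfect cube.
  y = 1: RHS = 15 is not a perfect cube.
  y = -1: RHS = -21 is not a perfect cube.
  y = 2: RHS = 141 is not a perfect cube.
  y = -2: RHS = -147 is not a perfect cube.
  y = 3: RHS = 483 is not a perfect cube.
  y = -3: RHS = -489 is not a perfect cube.
Continuing the search up to |y| = 45 finds no solutions either.
No (x, y) in the scanned range satisfies the equation.

No integer solutions with |y| ≤ 45.


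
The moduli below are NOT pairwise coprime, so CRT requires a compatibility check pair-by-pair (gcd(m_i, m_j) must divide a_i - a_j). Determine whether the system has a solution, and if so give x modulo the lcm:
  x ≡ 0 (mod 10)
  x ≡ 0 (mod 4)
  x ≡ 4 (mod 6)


Moduli 10, 4, 6 are not pairwise coprime, so CRT works modulo lcm(m_i) when all pairwise compatibility conditions hold.
Pairwise compatibility: gcd(m_i, m_j) must divide a_i - a_j for every pair.
Merge one congruence at a time:
  Start: x ≡ 0 (mod 10).
  Combine with x ≡ 0 (mod 4): gcd(10, 4) = 2; 0 - 0 = 0, which IS divisible by 2, so compatible.
    Write x = 0 + 10·t and substitute into x ≡ 0 (mod 4): 10·t ≡ 0 − 0 = 0 (mod 4).
    Divide the congruence (and modulus) by g = 2: 5·t ≡ 0 (mod 2).
    Reduce coefficients mod 2: 1·t ≡ 0 (mod 2).
    So t ≡ 0 (mod 2).
    Then x = 0 + 10·0 = 0, valid modulo lcm(10, 4) = 20: x ≡ 0 (mod 20).
  Combine with x ≡ 4 (mod 6): gcd(20, 6) = 2; 4 - 0 = 4, which IS divisible by 2, so compatible.
    Write x = 0 + 20·t and substitute into x ≡ 4 (mod 6): 20·t ≡ 4 − 0 = 4 (mod 6).
    Divide the congruence (and modulus) by g = 2: 10·t ≡ 2 (mod 3).
    Reduce coefficients mod 3: 1·t ≡ 2 (mod 3).
    So t ≡ 2 (mod 3).
    Then x = 0 + 20·2 = 40, valid modulo lcm(20, 6) = 60: x ≡ 40 (mod 60).
Verify: 40 mod 10 = 0, 40 mod 4 = 0, 40 mod 6 = 4.

x ≡ 40 (mod 60).


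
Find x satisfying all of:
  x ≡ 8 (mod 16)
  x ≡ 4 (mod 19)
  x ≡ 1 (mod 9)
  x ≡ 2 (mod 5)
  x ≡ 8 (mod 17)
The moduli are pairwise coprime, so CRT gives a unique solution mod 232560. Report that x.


Product of moduli M = 16 · 19 · 9 · 5 · 17 = 232560.
Merge one congruence at a time:
  Start: x ≡ 8 (mod 16).
  Combine with x ≡ 4 (mod 19); new modulus lcm = 304.
    Write x = 8 + 16·t and substitute into x ≡ 4 (mod 19): 16·t ≡ 4 − 8 = -4 (mod 19).
    Reduce coefficients mod 19: 16·t ≡ 15 (mod 19).
    The inverse of 16 mod 19 is 6 (since 16·6 = 96 = 5·19 + 1), so t ≡ 6·15 = 90 ≡ 14 (mod 19).
    Then x = 8 + 16·14 = 232, valid modulo lcm(16, 19) = 304: x ≡ 232 (mod 304).
  Combine with x ≡ 1 (mod 9); new modulus lcm = 2736.
    Write x = 232 + 304·t and substitute into x ≡ 1 (mod 9): 304·t ≡ 1 − 232 = -231 (mod 9).
    Reduce coefficients mod 9: 7·t ≡ 3 (mod 9).
    The inverse of 7 mod 9 is 4 (since 7·4 = 28 = 3·9 + 1), so t ≡ 4·3 = 12 ≡ 3 (mod 9).
    Then x = 232 + 304·3 = 1144, valid modulo lcm(304, 9) = 2736: x ≡ 1144 (mod 2736).
  Combine with x ≡ 2 (mod 5); new modulus lcm = 13680.
    Write x = 1144 + 2736·t and substitute into x ≡ 2 (mod 5): 2736·t ≡ 2 − 1144 = -1142 (mod 5).
    Reduce coefficients mod 5: 1·t ≡ 3 (mod 5).
    So t ≡ 3 (mod 5).
    Then x = 1144 + 2736·3 = 9352, valid modulo lcm(2736, 5) = 13680: x ≡ 9352 (mod 13680).
  Combine with x ≡ 8 (mod 17); new modulus lcm = 232560.
    Write x = 9352 + 13680·t and substitute into x ≡ 8 (mod 17): 13680·t ≡ 8 − 9352 = -9344 (mod 17).
    Reduce coefficients mod 17: 12·t ≡ 6 (mod 17).
    The inverse of 12 mod 17 is 10 (since 12·10 = 120 = 7·17 + 1), so t ≡ 10·6 = 60 ≡ 9 (mod 17).
    Then x = 9352 + 13680·9 = 132472, valid modulo lcm(13680, 17) = 232560: x ≡ 132472 (mod 232560).
Verify against each original: 132472 mod 16 = 8, 132472 mod 19 = 4, 132472 mod 9 = 1, 132472 mod 5 = 2, 132472 mod 17 = 8.

x ≡ 132472 (mod 232560).


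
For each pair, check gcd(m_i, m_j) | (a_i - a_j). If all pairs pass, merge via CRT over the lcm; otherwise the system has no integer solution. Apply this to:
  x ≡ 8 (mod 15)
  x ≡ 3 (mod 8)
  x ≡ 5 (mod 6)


Moduli 15, 8, 6 are not pairwise coprime, so CRT works modulo lcm(m_i) when all pairwise compatibility conditions hold.
Pairwise compatibility: gcd(m_i, m_j) must divide a_i - a_j for every pair.
Merge one congruence at a time:
  Start: x ≡ 8 (mod 15).
  Combine with x ≡ 3 (mod 8): gcd(15, 8) = 1; 3 - 8 = -5, which IS divisible by 1, so compatible.
    Write x = 8 + 15·t and substitute into x ≡ 3 (mod 8): 15·t ≡ 3 − 8 = -5 (mod 8).
    Reduce coefficients mod 8: 7·t ≡ 3 (mod 8).
    The inverse of 7 mod 8 is 7 (since 7·7 = 49 = 6·8 + 1), so t ≡ 7·3 = 21 ≡ 5 (mod 8).
    Then x = 8 + 15·5 = 83, valid modulo lcm(15, 8) = 120: x ≡ 83 (mod 120).
  Combine with x ≡ 5 (mod 6): gcd(120, 6) = 6; 5 - 83 = -78, which IS divisible by 6, so compatible.
    Write x = 83 + 120·t and substitute into x ≡ 5 (mod 6): 120·t ≡ 5 − 83 = -78 (mod 6).
    Divide the congruence (and modulus) by g = 6: 20·t ≡ -13 (mod 1).
    Modulo 1 every t works; take t = 0.
    Then x = 83 + 120·0 = 83, valid modulo lcm(120, 6) = 120: x ≡ 83 (mod 120).
Verify: 83 mod 15 = 8, 83 mod 8 = 3, 83 mod 6 = 5.

x ≡ 83 (mod 120).


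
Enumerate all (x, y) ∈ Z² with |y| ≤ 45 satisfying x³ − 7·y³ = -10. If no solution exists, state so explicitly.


The equation is x³ - 7y³ = -10. For fixed y, x³ = 7·y³ − 10, so a solution requires the RHS to be a perfect cube.
Strategy: iterate y from -45 to 45, compute RHS = 7·y³ − 10, and check whether it is a (positive or negative) perfect cube.
Check small values of y:
  y = 0: RHS = -10 is not a perfect cube.
  y = 1: RHS = -3 is not a perfect cube.
  y = -1: RHS = -17 is not a perfect cube.
  y = 2: RHS = 46 is not a perfect cube.
  y = -2: RHS = -66 is not a perfect cube.
  y = 3: RHS = 179 is not a perfect cube.
  y = -3: RHS = -199 is not a perfect cube.
Continuing the search up to |y| = 45 finds no solutions either.
No (x, y) in the scanned range satisfies the equation.

No integer solutions with |y| ≤ 45.


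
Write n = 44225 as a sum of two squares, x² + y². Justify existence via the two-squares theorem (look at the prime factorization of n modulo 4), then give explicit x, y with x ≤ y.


Step 1: Factor n = 44225 = 5^2 · 29 · 61.
Step 2: Check the mod-4 condition on each prime factor: 5 ≡ 1 (mod 4), exponent 2; 29 ≡ 1 (mod 4), exponent 1; 61 ≡ 1 (mod 4), exponent 1.
All primes ≡ 3 (mod 4) appear to even exponent (or don't appear), so by the two-squares theorem n IS expressible as a sum of two squares.
Step 3: Build a representation. Group n = k² · m with k = 5 and m = 29 · 61 = 1769 (a product of primes ≡ 1 (mod 4)); a representation of m scales to one of n via (k·x)² + (k·y)² = k²(x² + y²). Each prime p ≡ 1 (mod 4) is itself a sum of two squares; find a² by testing p − a² for a perfect square:
  29: 29 − 1² = 28, 29 − 2² = 25 = 5² ⇒ 29 = 2² + 5².
  61: 61 − 1² = 60, 61 − 2² = 57, 61 − 3² = 52, 61 − 4² = 45, 61 − 5² = 36 = 6² ⇒ 61 = 5² + 6².
  Combine using the Brahmagupta–Fibonacci identity (a² + b²)(c² + d²) = (ac − bd)² + (ad + bc)² = (ac + bd)² + (ad − bc)²:
  29 · 61 = 1769: from (2² + 5²)(5² + 6²), take (2·5 − 5·6, 2·6 + 5·5) = (10 − 30, 12 + 25) = (-20, 37); dropping signs (only squares matter) gives (20, 37); check 20² + 37² = 400 + 1369 = 1769 ✓.
  Scale by k = 5: (5·20, 5·37) = (100, 185).
Step 4: Order so x ≤ y and verify: 100² + 185² = 10000 + 34225 = 44225 = n. ✓

n = 44225 = 100² + 185² (one valid representation with x ≤ y).


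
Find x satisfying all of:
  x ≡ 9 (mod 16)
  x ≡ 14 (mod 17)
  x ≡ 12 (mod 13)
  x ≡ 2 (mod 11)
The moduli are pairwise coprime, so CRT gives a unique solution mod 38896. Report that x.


Product of moduli M = 16 · 17 · 13 · 11 = 38896.
Merge one congruence at a time:
  Start: x ≡ 9 (mod 16).
  Combine with x ≡ 14 (mod 17); new modulus lcm = 272.
    Write x = 9 + 16·t and substitute into x ≡ 14 (mod 17): 16·t ≡ 14 − 9 = 5 (mod 17).
    The inverse of 16 mod 17 is 16 (since 16·16 = 256 = 15·17 + 1), so t ≡ 16·5 = 80 ≡ 12 (mod 17).
    Then x = 9 + 16·12 = 201, valid modulo lcm(16, 17) = 272: x ≡ 201 (mod 272).
  Combine with x ≡ 12 (mod 13); new modulus lcm = 3536.
    Write x = 201 + 272·t and substitute into x ≡ 12 (mod 13): 272·t ≡ 12 − 201 = -189 (mod 13).
    Reduce coefficients mod 13: 12·t ≡ 6 (mod 13).
    The inverse of 12 mod 13 is 12 (since 12·12 = 144 = 11·13 + 1), so t ≡ 12·6 = 72 ≡ 7 (mod 13).
    Then x = 201 + 272·7 = 2105, valid modulo lcm(272, 13) = 3536: x ≡ 2105 (mod 3536).
  Combine with x ≡ 2 (mod 11); new modulus lcm = 38896.
    Write x = 2105 + 3536·t and substitute into x ≡ 2 (mod 11): 3536·t ≡ 2 − 2105 = -2103 (mod 11).
    Reduce coefficients mod 11: 5·t ≡ 9 (mod 11).
    The inverse of 5 mod 11 is 9 (since 5·9 = 45 = 4·11 + 1), so t ≡ 9·9 = 81 ≡ 4 (mod 11).
    Then x = 2105 + 3536·4 = 16249, valid modulo lcm(3536, 11) = 38896: x ≡ 16249 (mod 38896).
Verify against each original: 16249 mod 16 = 9, 16249 mod 17 = 14, 16249 mod 13 = 12, 16249 mod 11 = 2.

x ≡ 16249 (mod 38896).


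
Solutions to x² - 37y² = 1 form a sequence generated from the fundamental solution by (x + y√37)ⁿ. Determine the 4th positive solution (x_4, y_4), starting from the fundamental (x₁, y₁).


Step 1: Find the fundamental solution (x₁, y₁) of x² - 37y² = 1.
  Expand √37 as a continued fraction. a₀ = ⌊√37⌋ = 6; iterate m_{k+1} = d_k·a_k − m_k, d_{k+1} = (37 − m_{k+1}²)/d_k, a_{k+1} = ⌊(a₀ + m_{k+1})/d_{k+1}⌋ (starting m₀ = 0, d₀ = 1), with convergents p_k = a_k·p_{k-1} + p_{k-2}, q_k = a_k·q_{k-1} + q_{k-2} (p₋₁ = 1, q₋₁ = 0):
  k = 0: a₀ = 6; p₀/q₀ = 6/1; p₀² − 37·q₀² = 36 − 37 = -1.
  k = 1: m = 6, d = 1, a = ⌊(6 + 6)/1⌋ = 12; p/q = (12·6 + 1)/(12·1 + 0) = 73/12; p² − 37·q² = 5329 − 5328 = 1.
  The first convergent with p² − 37·q² = 1 gives the fundamental solution (x₁, y₁) = (73, 12).
Step 2: Apply the recurrence (x_{n+1}, y_{n+1}) = (x₁x_n + 37y₁y_n, x₁y_n + y₁x_n) repeatedly.
  From (x_1, y_1) = (73, 12): x_2 = 73·73 + 37·12·12 = 10657; y_2 = 73·12 + 12·73 = 1752.
  From (x_2, y_2) = (10657, 1752): x_3 = 73·10657 + 37·12·1752 = 1555849; y_3 = 73·1752 + 12·10657 = 255780.
  From (x_3, y_3) = (1555849, 255780): x_4 = 73·1555849 + 37·12·255780 = 227143297; y_4 = 73·255780 + 12·1555849 = 37342128.
Step 3: Verify x_4² - 37·y_4² = 51594077372030209 - 51594077372030208 = 1 (should be 1). ✓

(x_1, y_1) = (73, 12); (x_4, y_4) = (227143297, 37342128).


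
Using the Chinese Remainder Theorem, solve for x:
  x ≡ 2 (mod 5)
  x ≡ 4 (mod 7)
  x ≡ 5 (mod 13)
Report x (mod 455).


Moduli 5, 7, 13 are pairwise coprime; by CRT there is a unique solution modulo M = 5 · 7 · 13 = 455.
Solve pairwise, accumulating the modulus:
  Start with x ≡ 2 (mod 5).
  Combine with x ≡ 4 (mod 7): since gcd(5, 7) = 1, we get a unique residue mod 35.
    Write x = 2 + 5·t and substitute into x ≡ 4 (mod 7): 5·t ≡ 4 − 2 = 2 (mod 7).
    The inverse of 5 mod 7 is 3 (since 5·3 = 15 = 2·7 + 1), so t ≡ 3·2 = 6 ≡ 6 (mod 7).
    Then x = 2 + 5·6 = 32, valid modulo lcm(5, 7) = 35: x ≡ 32 (mod 35).
  Combine with x ≡ 5 (mod 13): since gcd(35, 13) = 1, we get a unique residue mod 455.
    Write x = 32 + 35·t and substitute into x ≡ 5 (mod 13): 35·t ≡ 5 − 32 = -27 (mod 13).
    Reduce coefficients mod 13: 9·t ≡ 12 (mod 13).
    The inverse of 9 mod 13 is 3 (since 9·3 = 27 = 2·13 + 1), so t ≡ 3·12 = 36 ≡ 10 (mod 13).
    Then x = 32 + 35·10 = 382, valid modulo lcm(35, 13) = 455: x ≡ 382 (mod 455).
Verify: 382 mod 5 = 2 ✓, 382 mod 7 = 4 ✓, 382 mod 13 = 5 ✓.

x ≡ 382 (mod 455).


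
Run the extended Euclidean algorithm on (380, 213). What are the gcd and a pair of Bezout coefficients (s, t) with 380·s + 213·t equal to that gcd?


Euclidean algorithm on (380, 213) — divide until remainder is 0:
  380 = 1 · 213 + 167
  213 = 1 · 167 + 46
  167 = 3 · 46 + 29
  46 = 1 · 29 + 17
  29 = 1 · 17 + 12
  17 = 1 · 12 + 5
  12 = 2 · 5 + 2
  5 = 2 · 2 + 1
  2 = 2 · 1 + 0
gcd(380, 213) = 1.
Track Bezout coefficients alongside the remainders: start with r₀ = 380 = a·1 + b·0 (s = 1, t = 0) and r₁ = 213 = a·0 + b·1 (s = 0, t = 1); each new remainder r_{k+1} = r_{k-1} − q_k·r_k inherits s_{k+1} = s_{k-1} − q_k·s_k, t_{k+1} = t_{k-1} − q_k·t_k, so r_k = a·s_k + b·t_k at every step:
  q = 1: r = 167, s = 1 − 1·0 = 1, t = 0 − 1·1 = -1  (check: 380·1 + 213·(-1) = 167)
  q = 1: r = 46, s = 0 − 1·1 = -1, t = 1 − 1·(-1) = 2  (check: 380·(-1) + 213·2 = 46)
  q = 3: r = 29, s = 1 − 3·(-1) = 4, t = -1 − 3·2 = -7  (check: 380·4 + 213·(-7) = 29)
  q = 1: r = 17, s = -1 − 1·4 = -5, t = 2 − 1·(-7) = 9  (check: 380·(-5) + 213·9 = 17)
  q = 1: r = 12, s = 4 − 1·(-5) = 9, t = -7 − 1·9 = -16  (check: 380·9 + 213·(-16) = 12)
  q = 1: r = 5, s = -5 − 1·9 = -14, t = 9 − 1·(-16) = 25  (check: 380·(-14) + 213·25 = 5)
  q = 2: r = 2, s = 9 − 2·(-14) = 37, t = -16 − 2·25 = -66  (check: 380·37 + 213·(-66) = 2)
  q = 2: r = 1, s = -14 − 2·37 = -88, t = 25 − 2·(-66) = 157  (check: 380·(-88) + 213·157 = 1)
The row with r = 1 (the gcd) gives the Bezout coefficients s = -88, t = 157.
Result: 380 · (-88) + 213 · (157) = 1.

gcd(380, 213) = 1; s = -88, t = 157 (check: 380·(-88) + 213·157 = 1).


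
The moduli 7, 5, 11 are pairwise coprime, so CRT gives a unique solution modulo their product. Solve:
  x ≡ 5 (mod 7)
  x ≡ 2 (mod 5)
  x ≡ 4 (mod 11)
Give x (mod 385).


Moduli 7, 5, 11 are pairwise coprime; by CRT there is a unique solution modulo M = 7 · 5 · 11 = 385.
Solve pairwise, accumulating the modulus:
  Start with x ≡ 5 (mod 7).
  Combine with x ≡ 2 (mod 5): since gcd(7, 5) = 1, we get a unique residue mod 35.
    Write x = 5 + 7·t and substitute into x ≡ 2 (mod 5): 7·t ≡ 2 − 5 = -3 (mod 5).
    Reduce coefficients mod 5: 2·t ≡ 2 (mod 5).
    The inverse of 2 mod 5 is 3 (since 2·3 = 6 = 1·5 + 1), so t ≡ 3·2 = 6 ≡ 1 (mod 5).
    Then x = 5 + 7·1 = 12, valid modulo lcm(7, 5) = 35: x ≡ 12 (mod 35).
  Combine with x ≡ 4 (mod 11): since gcd(35, 11) = 1, we get a unique residue mod 385.
    Write x = 12 + 35·t and substitute into x ≡ 4 (mod 11): 35·t ≡ 4 − 12 = -8 (mod 11).
    Reduce coefficients mod 11: 2·t ≡ 3 (mod 11).
    The inverse of 2 mod 11 is 6 (since 2·6 = 12 = 1·11 + 1), so t ≡ 6·3 = 18 ≡ 7 (mod 11).
    Then x = 12 + 35·7 = 257, valid modulo lcm(35, 11) = 385: x ≡ 257 (mod 385).
Verify: 257 mod 7 = 5 ✓, 257 mod 5 = 2 ✓, 257 mod 11 = 4 ✓.

x ≡ 257 (mod 385).


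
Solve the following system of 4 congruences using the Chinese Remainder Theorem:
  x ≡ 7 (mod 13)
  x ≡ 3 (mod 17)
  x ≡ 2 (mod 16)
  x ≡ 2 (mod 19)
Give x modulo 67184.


Product of moduli M = 13 · 17 · 16 · 19 = 67184.
Merge one congruence at a time:
  Start: x ≡ 7 (mod 13).
  Combine with x ≡ 3 (mod 17); new modulus lcm = 221.
    Write x = 7 + 13·t and substitute into x ≡ 3 (mod 17): 13·t ≡ 3 − 7 = -4 (mod 17).
    Reduce coefficients mod 17: 13·t ≡ 13 (mod 17).
    The inverse of 13 mod 17 is 4 (since 13·4 = 52 = 3·17 + 1), so t ≡ 4·13 = 52 ≡ 1 (mod 17).
    Then x = 7 + 13·1 = 20, valid modulo lcm(13, 17) = 221: x ≡ 20 (mod 221).
  Combine with x ≡ 2 (mod 16); new modulus lcm = 3536.
    Write x = 20 + 221·t and substitute into x ≡ 2 (mod 16): 221·t ≡ 2 − 20 = -18 (mod 16).
    Reduce coefficients mod 16: 13·t ≡ 14 (mod 16).
    The inverse of 13 mod 16 is 5 (since 13·5 = 65 = 4·16 + 1), so t ≡ 5·14 = 70 ≡ 6 (mod 16).
    Then x = 20 + 221·6 = 1346, valid modulo lcm(221, 16) = 3536: x ≡ 1346 (mod 3536).
  Combine with x ≡ 2 (mod 19); new modulus lcm = 67184.
    Write x = 1346 + 3536·t and substitute into x ≡ 2 (mod 19): 3536·t ≡ 2 − 1346 = -1344 (mod 19).
    Reduce coefficients mod 19: 2·t ≡ 5 (mod 19).
    The inverse of 2 mod 19 is 10 (since 2·10 = 20 = 1·19 + 1), so t ≡ 10·5 = 50 ≡ 12 (mod 19).
    Then x = 1346 + 3536·12 = 43778, valid modulo lcm(3536, 19) = 67184: x ≡ 43778 (mod 67184).
Verify against each original: 43778 mod 13 = 7, 43778 mod 17 = 3, 43778 mod 16 = 2, 43778 mod 19 = 2.

x ≡ 43778 (mod 67184).


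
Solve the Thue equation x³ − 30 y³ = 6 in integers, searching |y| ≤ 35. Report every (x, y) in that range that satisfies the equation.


The equation is x³ - 30y³ = 6. For fixed y, x³ = 30·y³ + 6, so a solution requires the RHS to be a perfect cube.
Strategy: iterate y from -35 to 35, compute RHS = 30·y³ + 6, and check whether it is a (positive or negative) perfect cube.
Check small values of y:
  y = 0: RHS = 6 is not a perfect cube.
  y = 1: RHS = 36 is not a perfect cube.
  y = -1: RHS = -24 is not a perfect cube.
  y = 2: RHS = 246 is not a perfect cube.
  y = -2: RHS = -234 is not a perfect cube.
  y = 3: RHS = 816 is not a perfect cube.
  y = -3: RHS = -804 is not a perfect cube.
Continuing the search up to |y| = 35 finds no solutions either.
No (x, y) in the scanned range satisfies the equation.

No integer solutions with |y| ≤ 35.


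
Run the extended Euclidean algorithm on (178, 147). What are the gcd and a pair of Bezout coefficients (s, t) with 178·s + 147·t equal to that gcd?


Euclidean algorithm on (178, 147) — divide until remainder is 0:
  178 = 1 · 147 + 31
  147 = 4 · 31 + 23
  31 = 1 · 23 + 8
  23 = 2 · 8 + 7
  8 = 1 · 7 + 1
  7 = 7 · 1 + 0
gcd(178, 147) = 1.
Track Bezout coefficients alongside the remainders: start with r₀ = 178 = a·1 + b·0 (s = 1, t = 0) and r₁ = 147 = a·0 + b·1 (s = 0, t = 1); each new remainder r_{k+1} = r_{k-1} − q_k·r_k inherits s_{k+1} = s_{k-1} − q_k·s_k, t_{k+1} = t_{k-1} − q_k·t_k, so r_k = a·s_k + b·t_k at every step:
  q = 1: r = 31, s = 1 − 1·0 = 1, t = 0 − 1·1 = -1  (check: 178·1 + 147·(-1) = 31)
  q = 4: r = 23, s = 0 − 4·1 = -4, t = 1 − 4·(-1) = 5  (check: 178·(-4) + 147·5 = 23)
  q = 1: r = 8, s = 1 − 1·(-4) = 5, t = -1 − 1·5 = -6  (check: 178·5 + 147·(-6) = 8)
  q = 2: r = 7, s = -4 − 2·5 = -14, t = 5 − 2·(-6) = 17  (check: 178·(-14) + 147·17 = 7)
  q = 1: r = 1, s = 5 − 1·(-14) = 19, t = -6 − 1·17 = -23  (check: 178·19 + 147·(-23) = 1)
The row with r = 1 (the gcd) gives the Bezout coefficients s = 19, t = -23.
Result: 178 · (19) + 147 · (-23) = 1.

gcd(178, 147) = 1; s = 19, t = -23 (check: 178·19 + 147·(-23) = 1).


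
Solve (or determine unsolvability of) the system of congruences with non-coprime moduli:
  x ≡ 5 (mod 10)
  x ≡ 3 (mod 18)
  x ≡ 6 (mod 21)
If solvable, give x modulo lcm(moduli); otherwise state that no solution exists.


Moduli 10, 18, 21 are not pairwise coprime, so CRT works modulo lcm(m_i) when all pairwise compatibility conditions hold.
Pairwise compatibility: gcd(m_i, m_j) must divide a_i - a_j for every pair.
Merge one congruence at a time:
  Start: x ≡ 5 (mod 10).
  Combine with x ≡ 3 (mod 18): gcd(10, 18) = 2; 3 - 5 = -2, which IS divisible by 2, so compatible.
    Write x = 5 + 10·t and substitute into x ≡ 3 (mod 18): 10·t ≡ 3 − 5 = -2 (mod 18).
    Divide the congruence (and modulus) by g = 2: 5·t ≡ -1 (mod 9).
    Reduce coefficients mod 9: 5·t ≡ 8 (mod 9).
    The inverse of 5 mod 9 is 2 (since 5·2 = 10 = 1·9 + 1), so t ≡ 2·8 = 16 ≡ 7 (mod 9).
    Then x = 5 + 10·7 = 75, valid modulo lcm(10, 18) = 90: x ≡ 75 (mod 90).
  Combine with x ≡ 6 (mod 21): gcd(90, 21) = 3; 6 - 75 = -69, which IS divisible by 3, so compatible.
    Write x = 75 + 90·t and substitute into x ≡ 6 (mod 21): 90·t ≡ 6 − 75 = -69 (mod 21).
    Divide the congruence (and modulus) by g = 3: 30·t ≡ -23 (mod 7).
    Reduce coefficients mod 7: 2·t ≡ 5 (mod 7).
    The inverse of 2 mod 7 is 4 (since 2·4 = 8 = 1·7 + 1), so t ≡ 4·5 = 20 ≡ 6 (mod 7).
    Then x = 75 + 90·6 = 615, valid modulo lcm(90, 21) = 630: x ≡ 615 (mod 630).
Verify: 615 mod 10 = 5, 615 mod 18 = 3, 615 mod 21 = 6.

x ≡ 615 (mod 630).


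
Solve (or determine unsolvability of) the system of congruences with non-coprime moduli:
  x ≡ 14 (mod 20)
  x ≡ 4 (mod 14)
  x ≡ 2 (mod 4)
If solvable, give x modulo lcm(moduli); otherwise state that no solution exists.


Moduli 20, 14, 4 are not pairwise coprime, so CRT works modulo lcm(m_i) when all pairwise compatibility conditions hold.
Pairwise compatibility: gcd(m_i, m_j) must divide a_i - a_j for every pair.
Merge one congruence at a time:
  Start: x ≡ 14 (mod 20).
  Combine with x ≡ 4 (mod 14): gcd(20, 14) = 2; 4 - 14 = -10, which IS divisible by 2, so compatible.
    Write x = 14 + 20·t and substitute into x ≡ 4 (mod 14): 20·t ≡ 4 − 14 = -10 (mod 14).
    Divide the congruence (and modulus) by g = 2: 10·t ≡ -5 (mod 7).
    Reduce coefficients mod 7: 3·t ≡ 2 (mod 7).
    The inverse of 3 mod 7 is 5 (since 3·5 = 15 = 2·7 + 1), so t ≡ 5·2 = 10 ≡ 3 (mod 7).
    Then x = 14 + 20·3 = 74, valid modulo lcm(20, 14) = 140: x ≡ 74 (mod 140).
  Combine with x ≡ 2 (mod 4): gcd(140, 4) = 4; 2 - 74 = -72, which IS divisible by 4, so compatible.
    Write x = 74 + 140·t and substitute into x ≡ 2 (mod 4): 140·t ≡ 2 − 74 = -72 (mod 4).
    Divide the congruence (and modulus) by g = 4: 35·t ≡ -18 (mod 1).
    Modulo 1 every t works; take t = 0.
    Then x = 74 + 140·0 = 74, valid modulo lcm(140, 4) = 140: x ≡ 74 (mod 140).
Verify: 74 mod 20 = 14, 74 mod 14 = 4, 74 mod 4 = 2.

x ≡ 74 (mod 140).


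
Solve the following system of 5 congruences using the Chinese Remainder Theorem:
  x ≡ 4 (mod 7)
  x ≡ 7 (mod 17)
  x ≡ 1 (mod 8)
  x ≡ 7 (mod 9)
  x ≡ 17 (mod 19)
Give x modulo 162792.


Product of moduli M = 7 · 17 · 8 · 9 · 19 = 162792.
Merge one congruence at a time:
  Start: x ≡ 4 (mod 7).
  Combine with x ≡ 7 (mod 17); new modulus lcm = 119.
    Write x = 4 + 7·t and substitute into x ≡ 7 (mod 17): 7·t ≡ 7 − 4 = 3 (mod 17).
    The inverse of 7 mod 17 is 5 (since 7·5 = 35 = 2·17 + 1), so t ≡ 5·3 = 15 ≡ 15 (mod 17).
    Then x = 4 + 7·15 = 109, valid modulo lcm(7, 17) = 119: x ≡ 109 (mod 119).
  Combine with x ≡ 1 (mod 8); new modulus lcm = 952.
    Write x = 109 + 119·t and substitute into x ≡ 1 (mod 8): 119·t ≡ 1 − 109 = -108 (mod 8).
    Reduce coefficients mod 8: 7·t ≡ 4 (mod 8).
    The inverse of 7 mod 8 is 7 (since 7·7 = 49 = 6·8 + 1), so t ≡ 7·4 = 28 ≡ 4 (mod 8).
    Then x = 109 + 119·4 = 585, valid modulo lcm(119, 8) = 952: x ≡ 585 (mod 952).
  Combine with x ≡ 7 (mod 9); new modulus lcm = 8568.
    Write x = 585 + 952·t and substitute into x ≡ 7 (mod 9): 952·t ≡ 7 − 585 = -578 (mod 9).
    Reduce coefficients mod 9: 7·t ≡ 7 (mod 9).
    The inverse of 7 mod 9 is 4 (since 7·4 = 28 = 3·9 + 1), so t ≡ 4·7 = 28 ≡ 1 (mod 9).
    Then x = 585 + 952·1 = 1537, valid modulo lcm(952, 9) = 8568: x ≡ 1537 (mod 8568).
  Combine with x ≡ 17 (mod 19); new modulus lcm = 162792.
    Write x = 1537 + 8568·t and substitute into x ≡ 17 (mod 19): 8568·t ≡ 17 − 1537 = -1520 (mod 19).
    Reduce coefficients mod 19: 18·t ≡ 0 (mod 19).
    The inverse of 18 mod 19 is 18 (since 18·18 = 324 = 17·19 + 1), so t ≡ 18·0 = 0 ≡ 0 (mod 19).
    Then x = 1537 + 8568·0 = 1537, valid modulo lcm(8568, 19) = 162792: x ≡ 1537 (mod 162792).
Verify against each original: 1537 mod 7 = 4, 1537 mod 17 = 7, 1537 mod 8 = 1, 1537 mod 9 = 7, 1537 mod 19 = 17.

x ≡ 1537 (mod 162792).


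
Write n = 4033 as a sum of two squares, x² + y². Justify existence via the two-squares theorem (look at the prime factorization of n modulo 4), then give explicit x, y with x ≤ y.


Step 1: Factor n = 4033 = 37 · 109.
Step 2: Check the mod-4 condition on each prime factor: 37 ≡ 1 (mod 4), exponent 1; 109 ≡ 1 (mod 4), exponent 1.
All primes ≡ 3 (mod 4) appear to even exponent (or don't appear), so by the two-squares theorem n IS expressible as a sum of two squares.
Step 3: Build a representation. Here n = 37 · 109 is a product of primes ≡ 1 (mod 4). Each prime p ≡ 1 (mod 4) is itself a sum of two squares; find a² by testing p − a² for a perfect square:
  37: 37 − 1² = 36 = 6² ⇒ 37 = 1² + 6².
  109: 109 − 1² = 108, 109 − 2² = 105, 109 − 3² = 100 = 10² ⇒ 109 = 3² + 10².
  Combine using the Brahmagupta–Fibonacci identity (a² + b²)(c² + d²) = (ac − bd)² + (ad + bc)² = (ac + bd)² + (ad − bc)²:
  37 · 109 = 4033: from (1² + 6²)(3² + 10²), take (1·3 − 6·10, 1·10 + 6·3) = (3 − 60, 10 + 18) = (-57, 28); dropping signs (only squares matter) gives (57, 28); check 57² + 28² = 3249 + 784 = 4033 ✓.
Step 4: Order so x ≤ y and verify: 28² + 57² = 784 + 3249 = 4033 = n. ✓

n = 4033 = 28² + 57² (one valid representation with x ≤ y).


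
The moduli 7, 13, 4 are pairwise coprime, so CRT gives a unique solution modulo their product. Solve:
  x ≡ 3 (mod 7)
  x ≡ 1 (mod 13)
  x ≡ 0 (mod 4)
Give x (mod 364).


Moduli 7, 13, 4 are pairwise coprime; by CRT there is a unique solution modulo M = 7 · 13 · 4 = 364.
Solve pairwise, accumulating the modulus:
  Start with x ≡ 3 (mod 7).
  Combine with x ≡ 1 (mod 13): since gcd(7, 13) = 1, we get a unique residue mod 91.
    Write x = 3 + 7·t and substitute into x ≡ 1 (mod 13): 7·t ≡ 1 − 3 = -2 (mod 13).
    Reduce coefficients mod 13: 7·t ≡ 11 (mod 13).
    The inverse of 7 mod 13 is 2 (since 7·2 = 14 = 1·13 + 1), so t ≡ 2·11 = 22 ≡ 9 (mod 13).
    Then x = 3 + 7·9 = 66, valid modulo lcm(7, 13) = 91: x ≡ 66 (mod 91).
  Combine with x ≡ 0 (mod 4): since gcd(91, 4) = 1, we get a unique residue mod 364.
    Write x = 66 + 91·t and substitute into x ≡ 0 (mod 4): 91·t ≡ 0 − 66 = -66 (mod 4).
    Reduce coefficients mod 4: 3·t ≡ 2 (mod 4).
    The inverse of 3 mod 4 is 3 (since 3·3 = 9 = 2·4 + 1), so t ≡ 3·2 = 6 ≡ 2 (mod 4).
    Then x = 66 + 91·2 = 248, valid modulo lcm(91, 4) = 364: x ≡ 248 (mod 364).
Verify: 248 mod 7 = 3 ✓, 248 mod 13 = 1 ✓, 248 mod 4 = 0 ✓.

x ≡ 248 (mod 364).


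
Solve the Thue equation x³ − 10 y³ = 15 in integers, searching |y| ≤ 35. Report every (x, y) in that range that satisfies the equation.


The equation is x³ - 10y³ = 15. For fixed y, x³ = 10·y³ + 15, so a solution requires the RHS to be a perfect cube.
Strategy: iterate y from -35 to 35, compute RHS = 10·y³ + 15, and check whether it is a (positive or negative) perfect cube.
Check small values of y:
  y = 0: RHS = 15 is not a perfect cube.
  y = 1: RHS = 25 is not a perfect cube.
  y = -1: RHS = 5 is not a perfect cube.
  y = 2: RHS = 95 is not a perfect cube.
  y = -2: RHS = -65 is not a perfect cube.
  y = 3: RHS = 285 is not a perfect cube.
  y = -3: RHS = -255 is not a perfect cube.
Continuing the search up to |y| = 35 finds no solutions either.
No (x, y) in the scanned range satisfies the equation.

No integer solutions with |y| ≤ 35.


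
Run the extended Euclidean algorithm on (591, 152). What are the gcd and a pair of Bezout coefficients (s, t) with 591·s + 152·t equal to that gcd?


Euclidean algorithm on (591, 152) — divide until remainder is 0:
  591 = 3 · 152 + 135
  152 = 1 · 135 + 17
  135 = 7 · 17 + 16
  17 = 1 · 16 + 1
  16 = 16 · 1 + 0
gcd(591, 152) = 1.
Track Bezout coefficients alongside the remainders: start with r₀ = 591 = a·1 + b·0 (s = 1, t = 0) and r₁ = 152 = a·0 + b·1 (s = 0, t = 1); each new remainder r_{k+1} = r_{k-1} − q_k·r_k inherits s_{k+1} = s_{k-1} − q_k·s_k, t_{k+1} = t_{k-1} − q_k·t_k, so r_k = a·s_k + b·t_k at every step:
  q = 3: r = 135, s = 1 − 3·0 = 1, t = 0 − 3·1 = -3  (check: 591·1 + 152·(-3) = 135)
  q = 1: r = 17, s = 0 − 1·1 = -1, t = 1 − 1·(-3) = 4  (check: 591·(-1) + 152·4 = 17)
  q = 7: r = 16, s = 1 − 7·(-1) = 8, t = -3 − 7·4 = -31  (check: 591·8 + 152·(-31) = 16)
  q = 1: r = 1, s = -1 − 1·8 = -9, t = 4 − 1·(-31) = 35  (check: 591·(-9) + 152·35 = 1)
The row with r = 1 (the gcd) gives the Bezout coefficients s = -9, t = 35.
Result: 591 · (-9) + 152 · (35) = 1.

gcd(591, 152) = 1; s = -9, t = 35 (check: 591·(-9) + 152·35 = 1).


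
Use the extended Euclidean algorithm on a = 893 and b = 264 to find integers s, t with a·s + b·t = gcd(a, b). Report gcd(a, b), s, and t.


Euclidean algorithm on (893, 264) — divide until remainder is 0:
  893 = 3 · 264 + 101
  264 = 2 · 101 + 62
  101 = 1 · 62 + 39
  62 = 1 · 39 + 23
  39 = 1 · 23 + 16
  23 = 1 · 16 + 7
  16 = 2 · 7 + 2
  7 = 3 · 2 + 1
  2 = 2 · 1 + 0
gcd(893, 264) = 1.
Track Bezout coefficients alongside the remainders: start with r₀ = 893 = a·1 + b·0 (s = 1, t = 0) and r₁ = 264 = a·0 + b·1 (s = 0, t = 1); each new remainder r_{k+1} = r_{k-1} − q_k·r_k inherits s_{k+1} = s_{k-1} − q_k·s_k, t_{k+1} = t_{k-1} − q_k·t_k, so r_k = a·s_k + b·t_k at every step:
  q = 3: r = 101, s = 1 − 3·0 = 1, t = 0 − 3·1 = -3  (check: 893·1 + 264·(-3) = 101)
  q = 2: r = 62, s = 0 − 2·1 = -2, t = 1 − 2·(-3) = 7  (check: 893·(-2) + 264·7 = 62)
  q = 1: r = 39, s = 1 − 1·(-2) = 3, t = -3 − 1·7 = -10  (check: 893·3 + 264·(-10) = 39)
  q = 1: r = 23, s = -2 − 1·3 = -5, t = 7 − 1·(-10) = 17  (check: 893·(-5) + 264·17 = 23)
  q = 1: r = 16, s = 3 − 1·(-5) = 8, t = -10 − 1·17 = -27  (check: 893·8 + 264·(-27) = 16)
  q = 1: r = 7, s = -5 − 1·8 = -13, t = 17 − 1·(-27) = 44  (check: 893·(-13) + 264·44 = 7)
  q = 2: r = 2, s = 8 − 2·(-13) = 34, t = -27 − 2·44 = -115  (check: 893·34 + 264·(-115) = 2)
  q = 3: r = 1, s = -13 − 3·34 = -115, t = 44 − 3·(-115) = 389  (check: 893·(-115) + 264·389 = 1)
The row with r = 1 (the gcd) gives the Bezout coefficients s = -115, t = 389.
Result: 893 · (-115) + 264 · (389) = 1.

gcd(893, 264) = 1; s = -115, t = 389 (check: 893·(-115) + 264·389 = 1).


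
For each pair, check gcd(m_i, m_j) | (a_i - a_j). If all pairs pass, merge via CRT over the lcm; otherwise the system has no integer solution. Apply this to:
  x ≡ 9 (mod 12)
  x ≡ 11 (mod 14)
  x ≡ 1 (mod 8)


Moduli 12, 14, 8 are not pairwise coprime, so CRT works modulo lcm(m_i) when all pairwise compatibility conditions hold.
Pairwise compatibility: gcd(m_i, m_j) must divide a_i - a_j for every pair.
Merge one congruence at a time:
  Start: x ≡ 9 (mod 12).
  Combine with x ≡ 11 (mod 14): gcd(12, 14) = 2; 11 - 9 = 2, which IS divisible by 2, so compatible.
    Write x = 9 + 12·t and substitute into x ≡ 11 (mod 14): 12·t ≡ 11 − 9 = 2 (mod 14).
    Divide the congruence (and modulus) by g = 2: 6·t ≡ 1 (mod 7).
    The inverse of 6 mod 7 is 6 (since 6·6 = 36 = 5·7 + 1), so t ≡ 6·1 = 6 ≡ 6 (mod 7).
    Then x = 9 + 12·6 = 81, valid modulo lcm(12, 14) = 84: x ≡ 81 (mod 84).
  Combine with x ≡ 1 (mod 8): gcd(84, 8) = 4; 1 - 81 = -80, which IS divisible by 4, so compatible.
    Write x = 81 + 84·t and substitute into x ≡ 1 (mod 8): 84·t ≡ 1 − 81 = -80 (mod 8).
    Divide the congruence (and modulus) by g = 4: 21·t ≡ -20 (mod 2).
    Reduce coefficients mod 2: 1·t ≡ 0 (mod 2).
    So t ≡ 0 (mod 2).
    Then x = 81 + 84·0 = 81, valid modulo lcm(84, 8) = 168: x ≡ 81 (mod 168).
Verify: 81 mod 12 = 9, 81 mod 14 = 11, 81 mod 8 = 1.

x ≡ 81 (mod 168).


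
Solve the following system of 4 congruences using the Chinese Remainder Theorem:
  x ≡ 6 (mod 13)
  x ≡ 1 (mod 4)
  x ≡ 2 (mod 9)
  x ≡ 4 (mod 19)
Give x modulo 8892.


Product of moduli M = 13 · 4 · 9 · 19 = 8892.
Merge one congruence at a time:
  Start: x ≡ 6 (mod 13).
  Combine with x ≡ 1 (mod 4); new modulus lcm = 52.
    Write x = 6 + 13·t and substitute into x ≡ 1 (mod 4): 13·t ≡ 1 − 6 = -5 (mod 4).
    Reduce coefficients mod 4: 1·t ≡ 3 (mod 4).
    So t ≡ 3 (mod 4).
    Then x = 6 + 13·3 = 45, valid modulo lcm(13, 4) = 52: x ≡ 45 (mod 52).
  Combine with x ≡ 2 (mod 9); new modulus lcm = 468.
    Write x = 45 + 52·t and substitute into x ≡ 2 (mod 9): 52·t ≡ 2 − 45 = -43 (mod 9).
    Reduce coefficients mod 9: 7·t ≡ 2 (mod 9).
    The inverse of 7 mod 9 is 4 (since 7·4 = 28 = 3·9 + 1), so t ≡ 4·2 = 8 ≡ 8 (mod 9).
    Then x = 45 + 52·8 = 461, valid modulo lcm(52, 9) = 468: x ≡ 461 (mod 468).
  Combine with x ≡ 4 (mod 19); new modulus lcm = 8892.
    Write x = 461 + 468·t and substitute into x ≡ 4 (mod 19): 468·t ≡ 4 − 461 = -457 (mod 19).
    Reduce coefficients mod 19: 12·t ≡ 18 (mod 19).
    The inverse of 12 mod 19 is 8 (since 12·8 = 96 = 5·19 + 1), so t ≡ 8·18 = 144 ≡ 11 (mod 19).
    Then x = 461 + 468·11 = 5609, valid modulo lcm(468, 19) = 8892: x ≡ 5609 (mod 8892).
Verify against each original: 5609 mod 13 = 6, 5609 mod 4 = 1, 5609 mod 9 = 2, 5609 mod 19 = 4.

x ≡ 5609 (mod 8892).


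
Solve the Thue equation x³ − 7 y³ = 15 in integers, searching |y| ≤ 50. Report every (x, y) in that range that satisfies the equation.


The equation is x³ - 7y³ = 15. For fixed y, x³ = 7·y³ + 15, so a solution requires the RHS to be a perfect cube.
Strategy: iterate y from -50 to 50, compute RHS = 7·y³ + 15, and check whether it is a (positive or negative) perfect cube.
Check small values of y:
  y = 0: RHS = 15 is not a perfect cube.
  y = 1: RHS = 22 is not a perfect cube.
  y = -1: RHS = 8 = (2)³ ⇒ x = 2 works.
  y = 2: RHS = 71 is not a perfect cube.
  y = -2: RHS = -41 is not a perfect cube.
  y = 3: RHS = 204 is not a perfect cube.
  y = -3: RHS = -174 is not a perfect cube.
Continuing, at y = 23: RHS = 85184 = (44)³ ⇒ x = 44 works.
Searching the remaining y in |y| ≤ 50 finds no further solutions.
Collected solutions: (2, -1), (44, 23).

Solutions (with |y| ≤ 50): (2, -1), (44, 23).


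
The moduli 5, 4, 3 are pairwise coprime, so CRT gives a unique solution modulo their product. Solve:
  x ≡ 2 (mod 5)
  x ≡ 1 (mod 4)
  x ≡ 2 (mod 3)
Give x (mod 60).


Moduli 5, 4, 3 are pairwise coprime; by CRT there is a unique solution modulo M = 5 · 4 · 3 = 60.
Solve pairwise, accumulating the modulus:
  Start with x ≡ 2 (mod 5).
  Combine with x ≡ 1 (mod 4): since gcd(5, 4) = 1, we get a unique residue mod 20.
    Write x = 2 + 5·t and substitute into x ≡ 1 (mod 4): 5·t ≡ 1 − 2 = -1 (mod 4).
    Reduce coefficients mod 4: 1·t ≡ 3 (mod 4).
    So t ≡ 3 (mod 4).
    Then x = 2 + 5·3 = 17, valid modulo lcm(5, 4) = 20: x ≡ 17 (mod 20).
  Combine with x ≡ 2 (mod 3): since gcd(20, 3) = 1, we get a unique residue mod 60.
    Write x = 17 + 20·t and substitute into x ≡ 2 (mod 3): 20·t ≡ 2 − 17 = -15 (mod 3).
    Reduce coefficients mod 3: 2·t ≡ 0 (mod 3).
    The inverse of 2 mod 3 is 2 (since 2·2 = 4 = 1·3 + 1), so t ≡ 2·0 = 0 ≡ 0 (mod 3).
    Then x = 17 + 20·0 = 17, valid modulo lcm(20, 3) = 60: x ≡ 17 (mod 60).
Verify: 17 mod 5 = 2 ✓, 17 mod 4 = 1 ✓, 17 mod 3 = 2 ✓.

x ≡ 17 (mod 60).


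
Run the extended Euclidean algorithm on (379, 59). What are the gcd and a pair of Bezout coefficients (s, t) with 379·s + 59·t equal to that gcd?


Euclidean algorithm on (379, 59) — divide until remainder is 0:
  379 = 6 · 59 + 25
  59 = 2 · 25 + 9
  25 = 2 · 9 + 7
  9 = 1 · 7 + 2
  7 = 3 · 2 + 1
  2 = 2 · 1 + 0
gcd(379, 59) = 1.
Track Bezout coefficients alongside the remainders: start with r₀ = 379 = a·1 + b·0 (s = 1, t = 0) and r₁ = 59 = a·0 + b·1 (s = 0, t = 1); each new remainder r_{k+1} = r_{k-1} − q_k·r_k inherits s_{k+1} = s_{k-1} − q_k·s_k, t_{k+1} = t_{k-1} − q_k·t_k, so r_k = a·s_k + b·t_k at every step:
  q = 6: r = 25, s = 1 − 6·0 = 1, t = 0 − 6·1 = -6  (check: 379·1 + 59·(-6) = 25)
  q = 2: r = 9, s = 0 − 2·1 = -2, t = 1 − 2·(-6) = 13  (check: 379·(-2) + 59·13 = 9)
  q = 2: r = 7, s = 1 − 2·(-2) = 5, t = -6 − 2·13 = -32  (check: 379·5 + 59·(-32) = 7)
  q = 1: r = 2, s = -2 − 1·5 = -7, t = 13 − 1·(-32) = 45  (check: 379·(-7) + 59·45 = 2)
  q = 3: r = 1, s = 5 − 3·(-7) = 26, t = -32 − 3·45 = -167  (check: 379·26 + 59·(-167) = 1)
The row with r = 1 (the gcd) gives the Bezout coefficients s = 26, t = -167.
Result: 379 · (26) + 59 · (-167) = 1.

gcd(379, 59) = 1; s = 26, t = -167 (check: 379·26 + 59·(-167) = 1).


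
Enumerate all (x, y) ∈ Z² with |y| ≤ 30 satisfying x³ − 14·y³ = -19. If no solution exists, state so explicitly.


The equation is x³ - 14y³ = -19. For fixed y, x³ = 14·y³ − 19, so a solution requires the RHS to be a perfect cube.
Strategy: iterate y from -30 to 30, compute RHS = 14·y³ − 19, and check whether it is a (positive or negative) perfect cube.
Check small values of y:
  y = 0: RHS = -19 is not a perfect cube.
  y = 1: RHS = -5 is not a perfect cube.
  y = -1: RHS = -33 is not a perfect cube.
  y = 2: RHS = 93 is not a perfect cube.
  y = -2: RHS = -131 is not a perfect cube.
  y = 3: RHS = 359 is not a perfect cube.
  y = -3: RHS = -397 is not a perfect cube.
Continuing the search up to |y| = 30 finds no solutions either.
No (x, y) in the scanned range satisfies the equation.

No integer solutions with |y| ≤ 30.
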